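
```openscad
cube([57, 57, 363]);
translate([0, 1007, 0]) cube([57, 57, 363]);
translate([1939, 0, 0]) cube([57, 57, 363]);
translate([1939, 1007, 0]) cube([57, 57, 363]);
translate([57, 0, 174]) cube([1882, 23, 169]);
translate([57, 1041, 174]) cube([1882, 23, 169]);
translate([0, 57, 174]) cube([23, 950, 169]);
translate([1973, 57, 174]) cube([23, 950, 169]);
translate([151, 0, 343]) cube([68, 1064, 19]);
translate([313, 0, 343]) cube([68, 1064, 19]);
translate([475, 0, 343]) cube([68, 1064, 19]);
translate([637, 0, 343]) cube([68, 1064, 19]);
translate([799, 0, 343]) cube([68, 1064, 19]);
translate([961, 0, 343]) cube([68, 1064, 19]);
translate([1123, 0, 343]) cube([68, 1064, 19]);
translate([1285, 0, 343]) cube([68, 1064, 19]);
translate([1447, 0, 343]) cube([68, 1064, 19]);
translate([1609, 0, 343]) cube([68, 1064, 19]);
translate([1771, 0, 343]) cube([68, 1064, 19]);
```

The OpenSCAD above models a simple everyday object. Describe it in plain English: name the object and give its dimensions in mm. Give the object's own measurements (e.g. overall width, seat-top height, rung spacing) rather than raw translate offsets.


A bed frame 1996 mm long (x) by 1064 mm wide (y). Four 57×57 mm corner posts, 363 mm tall, at the corners of the footprint. Four rails of 23 mm thickness and 169 mm height run between adjacent posts with their undersides at z = 174 mm, their outer faces flush with the outside of the frame (the two x-running rails run between the posts' inner faces; the two y-running rails run between the posts' inner faces). 11 slats, each 68 mm wide (x) and 19 mm thick, lie across the top of the two x-running rails, running the full 1064 mm width of the frame in y; along x they sit between the end posts with a 94 mm gap after the −x posts and between neighbouring slats, leaving 100 mm before the +x posts.


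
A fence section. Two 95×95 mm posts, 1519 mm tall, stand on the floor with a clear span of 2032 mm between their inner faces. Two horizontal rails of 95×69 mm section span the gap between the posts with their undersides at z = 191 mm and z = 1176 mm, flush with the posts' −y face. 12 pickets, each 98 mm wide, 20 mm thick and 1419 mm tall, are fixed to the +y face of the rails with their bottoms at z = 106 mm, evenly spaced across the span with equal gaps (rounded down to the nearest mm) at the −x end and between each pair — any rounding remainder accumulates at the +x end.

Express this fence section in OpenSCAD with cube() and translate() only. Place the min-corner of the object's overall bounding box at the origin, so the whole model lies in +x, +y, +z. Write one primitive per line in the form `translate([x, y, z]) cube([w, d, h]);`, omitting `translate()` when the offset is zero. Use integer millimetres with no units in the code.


cube([95, 95, 1519]);
translate([2127, 0, 0]) cube([95, 95, 1519]);
translate([95, 0, 191]) cube([2032, 95, 69]);
translate([95, 0, 1176]) cube([2032, 95, 69]);
translate([160, 95, 106]) cube([98, 20, 1419]);
translate([323, 95, 106]) cube([98, 20, 1419]);
translate([486, 95, 106]) cube([98, 20, 1419]);
translate([649, 95, 106]) cube([98, 20, 1419]);
translate([812, 95, 106]) cube([98, 20, 1419]);
translate([975, 95, 106]) cube([98, 20, 1419]);
translate([1138, 95, 106]) cube([98, 20, 1419]);
translate([1301, 95, 106]) cube([98, 20, 1419]);
translate([1464, 95, 106]) cube([98, 20, 1419]);
translate([1627, 95, 106]) cube([98, 20, 1419]);
translate([1790, 95, 106]) cube([98, 20, 1419]);
translate([1953, 95, 106]) cube([98, 20, 1419]);


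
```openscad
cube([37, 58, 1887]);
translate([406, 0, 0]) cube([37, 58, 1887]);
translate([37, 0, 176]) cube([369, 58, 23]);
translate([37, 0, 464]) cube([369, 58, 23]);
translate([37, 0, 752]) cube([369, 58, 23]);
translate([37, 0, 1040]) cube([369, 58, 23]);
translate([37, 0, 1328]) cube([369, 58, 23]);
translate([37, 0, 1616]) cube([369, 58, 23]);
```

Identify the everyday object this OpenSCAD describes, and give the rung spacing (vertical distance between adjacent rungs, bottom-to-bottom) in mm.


A ladder. The rung spacing is 288 mm.

Two tall 37×58 posts with 6 short bars between them — a ladder. Adjacent rungs sit at z = 176 and z = 464, so the spacing is 464 − 176 = 288 mm.


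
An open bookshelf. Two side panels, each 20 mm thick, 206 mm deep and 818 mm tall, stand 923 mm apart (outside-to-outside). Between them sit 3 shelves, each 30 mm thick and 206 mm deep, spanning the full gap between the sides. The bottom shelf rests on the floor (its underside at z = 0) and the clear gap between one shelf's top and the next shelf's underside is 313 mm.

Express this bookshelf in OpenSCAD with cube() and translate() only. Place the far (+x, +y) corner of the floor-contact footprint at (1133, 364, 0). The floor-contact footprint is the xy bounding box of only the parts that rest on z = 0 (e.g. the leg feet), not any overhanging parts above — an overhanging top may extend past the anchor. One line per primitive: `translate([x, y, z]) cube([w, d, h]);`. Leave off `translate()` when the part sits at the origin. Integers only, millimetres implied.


translate([210, 158, 0]) cube([20, 206, 818]);
translate([1113, 158, 0]) cube([20, 206, 818]);
translate([230, 158, 0]) cube([883, 206, 30]);
translate([230, 158, 343]) cube([883, 206, 30]);
translate([230, 158, 686]) cube([883, 206, 30]);


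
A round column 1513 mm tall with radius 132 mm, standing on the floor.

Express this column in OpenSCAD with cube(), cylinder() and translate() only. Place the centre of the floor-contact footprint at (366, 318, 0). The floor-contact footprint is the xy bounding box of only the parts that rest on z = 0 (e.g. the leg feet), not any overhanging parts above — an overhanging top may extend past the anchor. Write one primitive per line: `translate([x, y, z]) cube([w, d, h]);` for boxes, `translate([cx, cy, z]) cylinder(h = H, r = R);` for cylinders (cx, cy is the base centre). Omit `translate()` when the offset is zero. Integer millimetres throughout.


translate([366, 318, 0]) cylinder(h = 1513, r = 132);


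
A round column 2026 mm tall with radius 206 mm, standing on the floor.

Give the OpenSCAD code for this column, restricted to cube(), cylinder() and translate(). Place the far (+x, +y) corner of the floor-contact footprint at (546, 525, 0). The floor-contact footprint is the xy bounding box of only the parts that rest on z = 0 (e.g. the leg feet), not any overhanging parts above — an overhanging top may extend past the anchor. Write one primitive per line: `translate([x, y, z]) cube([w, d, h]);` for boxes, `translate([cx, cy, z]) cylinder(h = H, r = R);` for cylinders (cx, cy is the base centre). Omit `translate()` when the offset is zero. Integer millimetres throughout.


translate([340, 319, 0]) cylinder(h = 2026, r = 206);


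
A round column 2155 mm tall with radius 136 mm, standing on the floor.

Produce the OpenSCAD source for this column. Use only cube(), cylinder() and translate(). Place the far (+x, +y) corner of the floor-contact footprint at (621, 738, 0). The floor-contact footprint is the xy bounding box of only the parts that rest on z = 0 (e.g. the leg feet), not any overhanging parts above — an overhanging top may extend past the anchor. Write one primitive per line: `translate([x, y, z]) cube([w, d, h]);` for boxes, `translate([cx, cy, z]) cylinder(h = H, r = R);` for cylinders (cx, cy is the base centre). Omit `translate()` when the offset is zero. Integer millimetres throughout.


translate([485, 602, 0]) cylinder(h = 2155, r = 136);


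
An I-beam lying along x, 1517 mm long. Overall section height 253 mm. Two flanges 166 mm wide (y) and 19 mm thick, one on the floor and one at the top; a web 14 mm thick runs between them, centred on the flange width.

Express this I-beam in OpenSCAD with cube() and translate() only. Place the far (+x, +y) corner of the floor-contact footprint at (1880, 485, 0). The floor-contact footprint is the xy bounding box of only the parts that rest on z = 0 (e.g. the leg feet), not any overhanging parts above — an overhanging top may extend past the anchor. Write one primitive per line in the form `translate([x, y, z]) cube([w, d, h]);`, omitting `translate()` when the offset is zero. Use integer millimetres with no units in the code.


translate([363, 319, 0]) cube([1517, 166, 19]);
translate([363, 395, 19]) cube([1517, 14, 215]);
translate([363, 319, 234]) cube([1517, 166, 19]);


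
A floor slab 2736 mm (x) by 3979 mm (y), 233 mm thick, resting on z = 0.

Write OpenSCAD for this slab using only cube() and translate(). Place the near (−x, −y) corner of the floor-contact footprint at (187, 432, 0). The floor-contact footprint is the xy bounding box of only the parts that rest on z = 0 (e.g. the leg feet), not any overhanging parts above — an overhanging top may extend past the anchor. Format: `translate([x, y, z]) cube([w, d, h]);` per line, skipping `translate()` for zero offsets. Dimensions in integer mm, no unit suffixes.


translate([187, 432, 0]) cube([2736, 3979, 233]);


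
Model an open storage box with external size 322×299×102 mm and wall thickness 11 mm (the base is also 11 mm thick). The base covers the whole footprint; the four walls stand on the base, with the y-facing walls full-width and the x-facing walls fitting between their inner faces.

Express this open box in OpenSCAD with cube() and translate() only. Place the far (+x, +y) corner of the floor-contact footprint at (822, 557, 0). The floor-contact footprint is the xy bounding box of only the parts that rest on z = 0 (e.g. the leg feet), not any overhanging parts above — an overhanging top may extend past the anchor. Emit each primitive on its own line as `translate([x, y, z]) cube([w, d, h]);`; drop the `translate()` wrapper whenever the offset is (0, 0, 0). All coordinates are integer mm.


translate([500, 258, 0]) cube([322, 299, 11]);
translate([500, 258, 11]) cube([322, 11, 91]);
translate([500, 546, 11]) cube([322, 11, 91]);
translate([500, 269, 11]) cube([11, 277, 91]);
translate([811, 269, 11]) cube([11, 277, 91]);


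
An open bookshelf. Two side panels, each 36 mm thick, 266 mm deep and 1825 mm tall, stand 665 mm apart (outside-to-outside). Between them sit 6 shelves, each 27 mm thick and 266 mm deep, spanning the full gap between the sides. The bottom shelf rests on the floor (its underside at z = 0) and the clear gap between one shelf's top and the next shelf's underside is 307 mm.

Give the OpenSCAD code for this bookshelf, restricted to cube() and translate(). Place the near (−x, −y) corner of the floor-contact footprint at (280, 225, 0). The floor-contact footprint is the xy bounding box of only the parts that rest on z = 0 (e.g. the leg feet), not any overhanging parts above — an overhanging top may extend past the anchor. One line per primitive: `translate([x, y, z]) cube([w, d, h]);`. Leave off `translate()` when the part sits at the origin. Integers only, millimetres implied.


translate([280, 225, 0]) cube([36, 266, 1825]);
translate([909, 225, 0]) cube([36, 266, 1825]);
translate([316, 225, 0]) cube([593, 266, 27]);
translate([316, 225, 334]) cube([593, 266, 27]);
translate([316, 225, 668]) cube([593, 266, 27]);
translate([316, 225, 1002]) cube([593, 266, 27]);
translate([316, 225, 1336]) cube([593, 266, 27]);
translate([316, 225, 1670]) cube([593, 266, 27]);


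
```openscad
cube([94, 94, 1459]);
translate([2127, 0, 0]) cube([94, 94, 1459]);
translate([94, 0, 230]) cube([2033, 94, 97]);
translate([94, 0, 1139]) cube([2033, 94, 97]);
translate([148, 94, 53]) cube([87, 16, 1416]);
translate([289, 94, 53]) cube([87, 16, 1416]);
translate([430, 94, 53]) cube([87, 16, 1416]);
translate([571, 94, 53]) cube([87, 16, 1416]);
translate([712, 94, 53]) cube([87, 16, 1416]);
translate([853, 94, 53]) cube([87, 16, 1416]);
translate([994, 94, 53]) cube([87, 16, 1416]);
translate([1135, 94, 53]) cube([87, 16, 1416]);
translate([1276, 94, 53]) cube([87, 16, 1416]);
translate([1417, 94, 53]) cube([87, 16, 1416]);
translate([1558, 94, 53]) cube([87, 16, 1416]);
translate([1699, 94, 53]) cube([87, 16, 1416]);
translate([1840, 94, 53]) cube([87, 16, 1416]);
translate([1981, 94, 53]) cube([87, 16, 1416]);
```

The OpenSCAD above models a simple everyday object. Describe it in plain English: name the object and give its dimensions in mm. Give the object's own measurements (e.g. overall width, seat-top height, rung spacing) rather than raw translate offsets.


A fence section. Two 94×94 mm posts, 1459 mm tall, stand on the floor with a clear span of 2033 mm between their inner faces. Two horizontal rails of 94×97 mm section span the gap between the posts with their undersides at z = 230 mm and z = 1139 mm, flush with the posts' −y face. 14 pickets, each 87 mm wide, 16 mm thick and 1416 mm tall, are fixed to the +y face of the rails with their bottoms at z = 53 mm, spaced across the span with a 54 mm gap after the −x post and between neighbouring pickets, with 59 mm left before the +x post.


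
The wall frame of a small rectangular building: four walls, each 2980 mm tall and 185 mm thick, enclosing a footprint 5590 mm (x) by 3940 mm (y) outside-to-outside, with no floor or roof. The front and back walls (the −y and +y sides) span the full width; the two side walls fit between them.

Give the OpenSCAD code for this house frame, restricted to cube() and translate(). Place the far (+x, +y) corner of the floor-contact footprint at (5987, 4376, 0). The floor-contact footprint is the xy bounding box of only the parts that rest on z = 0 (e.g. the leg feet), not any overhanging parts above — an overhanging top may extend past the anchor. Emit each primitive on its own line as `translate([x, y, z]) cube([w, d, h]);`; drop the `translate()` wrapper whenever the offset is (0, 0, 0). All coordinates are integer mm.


translate([397, 436, 0]) cube([5590, 185, 2980]);
translate([397, 4191, 0]) cube([5590, 185, 2980]);
translate([397, 621, 0]) cube([185, 3570, 2980]);
translate([5802, 621, 0]) cube([185, 3570, 2980]);


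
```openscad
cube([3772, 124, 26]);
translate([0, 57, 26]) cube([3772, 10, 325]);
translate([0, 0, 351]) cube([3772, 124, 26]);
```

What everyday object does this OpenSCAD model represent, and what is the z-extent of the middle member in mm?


An I-beam. The web height is 325 mm.

Two wide flanges with a thin centred web — an I-beam. Overall 377 mm minus two 26 mm flanges gives a web of 377 − 2·26 = 325 mm.


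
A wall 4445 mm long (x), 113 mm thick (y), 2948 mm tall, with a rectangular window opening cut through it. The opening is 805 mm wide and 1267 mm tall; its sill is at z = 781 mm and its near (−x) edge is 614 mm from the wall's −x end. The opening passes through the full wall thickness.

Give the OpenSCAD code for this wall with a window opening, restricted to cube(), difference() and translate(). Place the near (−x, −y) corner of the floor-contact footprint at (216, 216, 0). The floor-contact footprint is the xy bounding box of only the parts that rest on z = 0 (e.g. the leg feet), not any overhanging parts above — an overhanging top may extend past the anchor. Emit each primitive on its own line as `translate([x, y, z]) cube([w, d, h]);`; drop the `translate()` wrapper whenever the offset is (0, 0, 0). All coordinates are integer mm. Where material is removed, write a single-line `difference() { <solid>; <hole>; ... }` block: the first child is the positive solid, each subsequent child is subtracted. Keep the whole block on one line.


difference() { translate([216, 216, 0]) cube([4445, 113, 2948]); translate([830, 216, 781]) cube([805, 113, 1267]); }


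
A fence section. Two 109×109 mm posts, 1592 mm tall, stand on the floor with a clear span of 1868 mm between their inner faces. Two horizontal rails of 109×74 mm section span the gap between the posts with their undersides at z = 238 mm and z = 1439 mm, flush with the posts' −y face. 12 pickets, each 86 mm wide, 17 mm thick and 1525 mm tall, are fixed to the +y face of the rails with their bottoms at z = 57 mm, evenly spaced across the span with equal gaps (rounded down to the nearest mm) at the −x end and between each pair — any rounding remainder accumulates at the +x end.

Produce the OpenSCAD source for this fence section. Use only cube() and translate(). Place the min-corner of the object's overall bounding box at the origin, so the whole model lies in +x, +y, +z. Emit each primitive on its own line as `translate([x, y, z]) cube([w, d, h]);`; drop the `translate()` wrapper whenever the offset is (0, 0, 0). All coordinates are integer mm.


cube([109, 109, 1592]);
translate([1977, 0, 0]) cube([109, 109, 1592]);
translate([109, 0, 238]) cube([1868, 109, 74]);
translate([109, 0, 1439]) cube([1868, 109, 74]);
translate([173, 109, 57]) cube([86, 17, 1525]);
translate([323, 109, 57]) cube([86, 17, 1525]);
translate([473, 109, 57]) cube([86, 17, 1525]);
translate([623, 109, 57]) cube([86, 17, 1525]);
translate([773, 109, 57]) cube([86, 17, 1525]);
translate([923, 109, 57]) cube([86, 17, 1525]);
translate([1073, 109, 57]) cube([86, 17, 1525]);
translate([1223, 109, 57]) cube([86, 17, 1525]);
translate([1373, 109, 57]) cube([86, 17, 1525]);
translate([1523, 109, 57]) cube([86, 17, 1525]);
translate([1673, 109, 57]) cube([86, 17, 1525]);
translate([1823, 109, 57]) cube([86, 17, 1525]);


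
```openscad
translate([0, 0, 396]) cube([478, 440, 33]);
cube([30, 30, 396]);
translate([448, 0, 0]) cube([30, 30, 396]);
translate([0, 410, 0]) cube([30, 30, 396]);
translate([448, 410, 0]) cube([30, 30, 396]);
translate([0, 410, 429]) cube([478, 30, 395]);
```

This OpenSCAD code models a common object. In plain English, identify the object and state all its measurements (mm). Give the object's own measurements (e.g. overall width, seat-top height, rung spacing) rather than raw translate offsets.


A chair. The seat is a 478×440×33 mm slab with its top at z = 429 mm, on four 30×30 mm corner legs (flush with the seat edges, standing on z = 0). A flat backrest 30 mm thick, 395 mm tall, spans the full seat width and rises from the seat top along its +y edge, rear face flush with the rear of the seat.


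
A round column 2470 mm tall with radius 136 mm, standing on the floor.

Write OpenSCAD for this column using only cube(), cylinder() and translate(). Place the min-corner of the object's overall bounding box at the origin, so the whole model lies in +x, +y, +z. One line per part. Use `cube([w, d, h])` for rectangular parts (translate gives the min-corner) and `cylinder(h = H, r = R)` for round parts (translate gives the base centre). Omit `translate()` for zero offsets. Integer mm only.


translate([136, 136, 0]) cylinder(h = 2470, r = 136);


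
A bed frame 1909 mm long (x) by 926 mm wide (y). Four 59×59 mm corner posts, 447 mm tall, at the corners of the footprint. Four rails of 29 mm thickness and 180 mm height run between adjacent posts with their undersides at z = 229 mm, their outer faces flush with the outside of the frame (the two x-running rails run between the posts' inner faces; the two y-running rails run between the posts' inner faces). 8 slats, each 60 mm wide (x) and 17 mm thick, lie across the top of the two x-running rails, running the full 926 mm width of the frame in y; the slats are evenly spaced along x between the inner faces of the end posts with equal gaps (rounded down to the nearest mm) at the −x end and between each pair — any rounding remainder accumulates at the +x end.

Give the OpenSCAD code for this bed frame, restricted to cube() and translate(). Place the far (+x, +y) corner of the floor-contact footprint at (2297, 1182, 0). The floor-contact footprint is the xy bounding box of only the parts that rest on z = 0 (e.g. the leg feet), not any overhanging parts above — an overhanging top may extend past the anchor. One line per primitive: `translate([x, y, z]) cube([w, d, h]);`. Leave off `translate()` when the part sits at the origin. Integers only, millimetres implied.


translate([388, 256, 0]) cube([59, 59, 447]);
translate([388, 1123, 0]) cube([59, 59, 447]);
translate([2238, 256, 0]) cube([59, 59, 447]);
translate([2238, 1123, 0]) cube([59, 59, 447]);
translate([447, 256, 229]) cube([1791, 29, 180]);
translate([447, 1153, 229]) cube([1791, 29, 180]);
translate([388, 315, 229]) cube([29, 808, 180]);
translate([2268, 315, 229]) cube([29, 808, 180]);
translate([592, 256, 409]) cube([60, 926, 17]);
translate([797, 256, 409]) cube([60, 926, 17]);
translate([1002, 256, 409]) cube([60, 926, 17]);
translate([1207, 256, 409]) cube([60, 926, 17]);
translate([1412, 256, 409]) cube([60, 926, 17]);
translate([1617, 256, 409]) cube([60, 926, 17]);
translate([1822, 256, 409]) cube([60, 926, 17]);
translate([2027, 256, 409]) cube([60, 926, 17]);


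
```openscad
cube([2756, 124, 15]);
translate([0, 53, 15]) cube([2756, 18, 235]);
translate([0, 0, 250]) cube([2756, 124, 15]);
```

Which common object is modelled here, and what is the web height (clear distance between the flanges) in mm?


An I-beam. The web height is 235 mm.

Two wide flanges with a thin centred web — an I-beam. Overall 265 mm minus two 15 mm flanges gives a web of 265 − 2·15 = 235 mm.


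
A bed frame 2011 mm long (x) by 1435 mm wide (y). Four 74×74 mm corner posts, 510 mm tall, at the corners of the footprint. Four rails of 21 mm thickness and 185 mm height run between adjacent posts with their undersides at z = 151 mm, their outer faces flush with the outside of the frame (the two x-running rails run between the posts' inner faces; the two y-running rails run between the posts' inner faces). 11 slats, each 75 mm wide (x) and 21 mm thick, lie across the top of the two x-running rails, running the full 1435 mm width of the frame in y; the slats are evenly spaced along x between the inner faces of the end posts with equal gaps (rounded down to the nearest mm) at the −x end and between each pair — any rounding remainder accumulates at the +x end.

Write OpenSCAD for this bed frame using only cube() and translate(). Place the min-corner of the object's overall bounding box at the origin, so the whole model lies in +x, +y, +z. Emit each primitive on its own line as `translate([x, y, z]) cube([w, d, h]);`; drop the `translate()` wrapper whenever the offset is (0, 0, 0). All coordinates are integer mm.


cube([74, 74, 510]);
translate([0, 1361, 0]) cube([74, 74, 510]);
translate([1937, 0, 0]) cube([74, 74, 510]);
translate([1937, 1361, 0]) cube([74, 74, 510]);
translate([74, 0, 151]) cube([1863, 21, 185]);
translate([74, 1414, 151]) cube([1863, 21, 185]);
translate([0, 74, 151]) cube([21, 1287, 185]);
translate([1990, 74, 151]) cube([21, 1287, 185]);
translate([160, 0, 336]) cube([75, 1435, 21]);
translate([321, 0, 336]) cube([75, 1435, 21]);
translate([482, 0, 336]) cube([75, 1435, 21]);
translate([643, 0, 336]) cube([75, 1435, 21]);
translate([804, 0, 336]) cube([75, 1435, 21]);
translate([965, 0, 336]) cube([75, 1435, 21]);
translate([1126, 0, 336]) cube([75, 1435, 21]);
translate([1287, 0, 336]) cube([75, 1435, 21]);
translate([1448, 0, 336]) cube([75, 1435, 21]);
translate([1609, 0, 336]) cube([75, 1435, 21]);
translate([1770, 0, 336]) cube([75, 1435, 21]);


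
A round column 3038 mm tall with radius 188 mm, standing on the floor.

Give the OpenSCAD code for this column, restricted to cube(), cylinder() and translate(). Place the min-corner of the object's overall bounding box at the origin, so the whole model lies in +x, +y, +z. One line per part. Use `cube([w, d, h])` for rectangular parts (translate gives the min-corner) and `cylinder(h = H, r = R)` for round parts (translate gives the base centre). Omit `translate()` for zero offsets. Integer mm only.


translate([188, 188, 0]) cylinder(h = 3038, r = 188);


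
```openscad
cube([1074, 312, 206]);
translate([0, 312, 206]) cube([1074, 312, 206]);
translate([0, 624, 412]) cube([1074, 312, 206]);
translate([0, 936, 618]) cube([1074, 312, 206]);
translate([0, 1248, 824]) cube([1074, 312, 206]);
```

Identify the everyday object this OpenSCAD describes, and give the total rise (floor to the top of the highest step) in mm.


A staircase. The total rise is 1030 mm.

5 identical blocks, each offset up and back from the previous — a staircase. Each step is 206 mm tall and there are 5 of them, so the total rise is 5 × 206 = 1030 mm.


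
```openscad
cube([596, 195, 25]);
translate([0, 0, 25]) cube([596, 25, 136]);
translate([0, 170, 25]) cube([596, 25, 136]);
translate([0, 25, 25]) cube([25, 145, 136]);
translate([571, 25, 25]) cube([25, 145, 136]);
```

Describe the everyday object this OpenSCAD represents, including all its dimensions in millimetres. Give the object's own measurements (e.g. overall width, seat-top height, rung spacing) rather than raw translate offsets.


An open-topped rectangular box: outside dimensions 596×195×161 mm, with a uniform wall and base thickness of 25 mm. The base is a full 596×195 slab on the floor; four walls sit on top of the base. The front and back walls (the −y and +y sides) span the full width; the two side walls fit between them.


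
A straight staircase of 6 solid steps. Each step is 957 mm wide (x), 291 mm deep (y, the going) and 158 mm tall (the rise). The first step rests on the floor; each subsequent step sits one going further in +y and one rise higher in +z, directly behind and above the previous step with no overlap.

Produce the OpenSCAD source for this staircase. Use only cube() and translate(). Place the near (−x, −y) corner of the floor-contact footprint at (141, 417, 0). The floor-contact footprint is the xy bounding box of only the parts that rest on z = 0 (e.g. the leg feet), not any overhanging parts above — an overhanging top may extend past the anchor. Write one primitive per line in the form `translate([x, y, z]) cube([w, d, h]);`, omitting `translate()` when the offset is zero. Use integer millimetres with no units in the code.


translate([141, 417, 0]) cube([957, 291, 158]);
translate([141, 708, 158]) cube([957, 291, 158]);
translate([141, 999, 316]) cube([957, 291, 158]);
translate([141, 1290, 474]) cube([957, 291, 158]);
translate([141, 1581, 632]) cube([957, 291, 158]);
translate([141, 1872, 790]) cube([957, 291, 158]);


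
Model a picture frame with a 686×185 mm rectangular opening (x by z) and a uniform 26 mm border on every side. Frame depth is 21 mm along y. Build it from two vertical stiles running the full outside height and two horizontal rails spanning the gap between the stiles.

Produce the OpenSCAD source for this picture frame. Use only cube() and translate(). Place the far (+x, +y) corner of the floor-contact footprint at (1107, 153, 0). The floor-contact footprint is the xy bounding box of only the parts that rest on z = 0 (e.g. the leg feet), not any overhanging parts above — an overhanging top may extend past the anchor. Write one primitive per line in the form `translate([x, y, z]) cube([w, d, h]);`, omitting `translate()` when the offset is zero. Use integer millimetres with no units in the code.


translate([369, 132, 0]) cube([26, 21, 237]);
translate([1081, 132, 0]) cube([26, 21, 237]);
translate([395, 132, 0]) cube([686, 21, 26]);
translate([395, 132, 211]) cube([686, 21, 26]);


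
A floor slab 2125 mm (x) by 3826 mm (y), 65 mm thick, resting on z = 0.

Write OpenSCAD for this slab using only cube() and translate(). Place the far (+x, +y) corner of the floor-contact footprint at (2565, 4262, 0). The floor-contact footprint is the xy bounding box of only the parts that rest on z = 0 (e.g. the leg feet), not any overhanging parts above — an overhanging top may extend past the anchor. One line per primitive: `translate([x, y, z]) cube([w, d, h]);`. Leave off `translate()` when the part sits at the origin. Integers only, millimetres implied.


translate([440, 436, 0]) cube([2125, 3826, 65]);


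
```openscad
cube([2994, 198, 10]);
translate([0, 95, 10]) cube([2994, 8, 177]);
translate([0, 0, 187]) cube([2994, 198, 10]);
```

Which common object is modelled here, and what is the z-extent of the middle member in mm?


An I-beam. The web height is 177 mm.

Two wide flanges with a thin centred web — an I-beam. Overall 197 mm minus two 10 mm flanges gives a web of 197 − 2·10 = 177 mm.


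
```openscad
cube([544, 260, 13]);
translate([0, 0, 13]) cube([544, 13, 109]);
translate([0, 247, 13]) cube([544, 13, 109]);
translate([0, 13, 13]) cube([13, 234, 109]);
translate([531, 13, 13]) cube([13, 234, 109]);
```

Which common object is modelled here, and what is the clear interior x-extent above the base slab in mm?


An open box. The internal width is 518 mm.

A 544×260 base slab with four walls standing on it — an open box. The base is 544 mm wide and the walls are 13 mm thick, so the internal width is 544 − 2 × 13 = 518 mm.


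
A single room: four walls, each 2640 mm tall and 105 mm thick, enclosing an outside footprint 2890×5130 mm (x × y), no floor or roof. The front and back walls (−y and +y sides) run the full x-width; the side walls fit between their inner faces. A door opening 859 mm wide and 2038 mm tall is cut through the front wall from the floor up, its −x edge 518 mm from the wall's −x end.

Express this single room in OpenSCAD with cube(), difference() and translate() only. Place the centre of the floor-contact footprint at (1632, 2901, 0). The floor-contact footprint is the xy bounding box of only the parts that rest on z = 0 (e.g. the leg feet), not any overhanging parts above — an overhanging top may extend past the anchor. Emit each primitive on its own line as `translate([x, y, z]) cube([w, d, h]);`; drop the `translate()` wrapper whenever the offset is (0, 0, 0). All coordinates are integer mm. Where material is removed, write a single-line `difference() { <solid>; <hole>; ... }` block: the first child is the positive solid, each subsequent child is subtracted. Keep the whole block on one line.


difference() { translate([187, 336, 0]) cube([2890, 105, 2640]); translate([705, 336, 0]) cube([859, 105, 2038]); }
translate([187, 5361, 0]) cube([2890, 105, 2640]);
translate([187, 441, 0]) cube([105, 4920, 2640]);
translate([2972, 441, 0]) cube([105, 4920, 2640]);


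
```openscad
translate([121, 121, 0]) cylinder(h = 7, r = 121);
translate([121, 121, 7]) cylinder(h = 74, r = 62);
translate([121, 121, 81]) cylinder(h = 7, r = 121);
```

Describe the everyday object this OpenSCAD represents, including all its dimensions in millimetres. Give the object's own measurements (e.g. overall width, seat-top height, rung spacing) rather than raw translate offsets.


A spool: two coaxial disc flanges of radius 121 mm and thickness 7 mm, joined by a core cylinder of radius 62 mm and height 74 mm. The lower flange rests on z = 0 and the three cylinders share a vertical axis.


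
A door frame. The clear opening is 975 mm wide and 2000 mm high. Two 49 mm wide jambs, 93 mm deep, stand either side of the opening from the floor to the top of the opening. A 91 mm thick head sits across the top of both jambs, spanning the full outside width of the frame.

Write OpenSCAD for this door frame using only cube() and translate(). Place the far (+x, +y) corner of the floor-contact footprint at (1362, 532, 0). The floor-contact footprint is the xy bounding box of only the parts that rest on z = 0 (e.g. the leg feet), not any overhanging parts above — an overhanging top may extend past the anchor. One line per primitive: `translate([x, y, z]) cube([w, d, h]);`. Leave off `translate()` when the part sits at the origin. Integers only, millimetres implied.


translate([289, 439, 0]) cube([49, 93, 2000]);
translate([1313, 439, 0]) cube([49, 93, 2000]);
translate([289, 439, 2000]) cube([1073, 93, 91]);


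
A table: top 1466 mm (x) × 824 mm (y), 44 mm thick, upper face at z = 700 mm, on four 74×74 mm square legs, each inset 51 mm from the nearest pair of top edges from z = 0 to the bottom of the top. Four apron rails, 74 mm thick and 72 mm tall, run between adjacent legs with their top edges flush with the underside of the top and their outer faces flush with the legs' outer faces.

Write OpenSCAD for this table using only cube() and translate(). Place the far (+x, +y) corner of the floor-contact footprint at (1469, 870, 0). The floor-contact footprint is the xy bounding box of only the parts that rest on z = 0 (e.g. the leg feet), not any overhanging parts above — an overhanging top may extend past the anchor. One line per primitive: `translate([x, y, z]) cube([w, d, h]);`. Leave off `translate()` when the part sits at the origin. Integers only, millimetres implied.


translate([54, 97, 656]) cube([1466, 824, 44]);
translate([105, 148, 0]) cube([74, 74, 656]);
translate([1395, 148, 0]) cube([74, 74, 656]);
translate([105, 796, 0]) cube([74, 74, 656]);
translate([1395, 796, 0]) cube([74, 74, 656]);
translate([179, 148, 584]) cube([1216, 74, 72]);
translate([179, 796, 584]) cube([1216, 74, 72]);
translate([105, 222, 584]) cube([74, 574, 72]);
translate([1395, 222, 584]) cube([74, 574, 72]);


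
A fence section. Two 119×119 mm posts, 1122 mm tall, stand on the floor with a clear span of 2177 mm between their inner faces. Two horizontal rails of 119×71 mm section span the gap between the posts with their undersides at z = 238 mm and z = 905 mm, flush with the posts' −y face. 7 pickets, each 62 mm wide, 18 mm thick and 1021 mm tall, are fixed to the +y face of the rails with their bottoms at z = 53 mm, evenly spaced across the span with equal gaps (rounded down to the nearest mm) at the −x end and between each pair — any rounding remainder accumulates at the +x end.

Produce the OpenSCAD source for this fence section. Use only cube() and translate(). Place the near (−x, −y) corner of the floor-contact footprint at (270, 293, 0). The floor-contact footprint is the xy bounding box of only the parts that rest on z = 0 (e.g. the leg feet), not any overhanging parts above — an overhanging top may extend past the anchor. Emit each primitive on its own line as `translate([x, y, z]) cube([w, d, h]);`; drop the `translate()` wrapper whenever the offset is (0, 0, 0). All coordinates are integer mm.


translate([270, 293, 0]) cube([119, 119, 1122]);
translate([2566, 293, 0]) cube([119, 119, 1122]);
translate([389, 293, 238]) cube([2177, 119, 71]);
translate([389, 293, 905]) cube([2177, 119, 71]);
translate([606, 412, 53]) cube([62, 18, 1021]);
translate([885, 412, 53]) cube([62, 18, 1021]);
translate([1164, 412, 53]) cube([62, 18, 1021]);
translate([1443, 412, 53]) cube([62, 18, 1021]);
translate([1722, 412, 53]) cube([62, 18, 1021]);
translate([2001, 412, 53]) cube([62, 18, 1021]);
translate([2280, 412, 53]) cube([62, 18, 1021]);


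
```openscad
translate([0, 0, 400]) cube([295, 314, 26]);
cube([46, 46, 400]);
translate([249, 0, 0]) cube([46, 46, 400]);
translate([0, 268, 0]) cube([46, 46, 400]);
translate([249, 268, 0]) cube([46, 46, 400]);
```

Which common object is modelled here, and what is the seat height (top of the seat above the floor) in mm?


A stool. The seat height is 426 mm.

A 295×314×26 slab at z = 400 on four corner posts — a stool. The seat top is 400 + 26 = 426 mm.


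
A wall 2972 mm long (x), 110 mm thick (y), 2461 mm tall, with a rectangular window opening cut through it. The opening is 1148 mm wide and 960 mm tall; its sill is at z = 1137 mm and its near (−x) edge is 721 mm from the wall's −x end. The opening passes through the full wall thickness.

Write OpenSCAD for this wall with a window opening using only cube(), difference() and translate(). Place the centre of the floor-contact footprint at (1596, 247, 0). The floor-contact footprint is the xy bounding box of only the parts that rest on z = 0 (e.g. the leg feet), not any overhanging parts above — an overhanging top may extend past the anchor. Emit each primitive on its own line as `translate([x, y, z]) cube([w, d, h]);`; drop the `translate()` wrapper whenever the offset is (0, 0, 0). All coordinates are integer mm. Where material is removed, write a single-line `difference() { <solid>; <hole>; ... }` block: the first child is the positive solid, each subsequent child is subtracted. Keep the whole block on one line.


difference() { translate([110, 192, 0]) cube([2972, 110, 2461]); translate([831, 192, 1137]) cube([1148, 110, 960]); }


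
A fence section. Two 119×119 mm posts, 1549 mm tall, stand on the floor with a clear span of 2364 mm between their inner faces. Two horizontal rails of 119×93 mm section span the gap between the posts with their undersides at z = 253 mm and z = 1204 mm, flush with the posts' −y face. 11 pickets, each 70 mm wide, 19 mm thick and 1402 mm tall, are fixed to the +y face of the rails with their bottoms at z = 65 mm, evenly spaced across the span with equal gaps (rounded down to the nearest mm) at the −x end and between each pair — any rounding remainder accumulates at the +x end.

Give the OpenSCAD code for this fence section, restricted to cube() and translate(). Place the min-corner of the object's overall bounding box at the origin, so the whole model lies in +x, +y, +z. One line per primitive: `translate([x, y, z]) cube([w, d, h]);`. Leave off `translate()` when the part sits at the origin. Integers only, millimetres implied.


cube([119, 119, 1549]);
translate([2483, 0, 0]) cube([119, 119, 1549]);
translate([119, 0, 253]) cube([2364, 119, 93]);
translate([119, 0, 1204]) cube([2364, 119, 93]);
translate([251, 119, 65]) cube([70, 19, 1402]);
translate([453, 119, 65]) cube([70, 19, 1402]);
translate([655, 119, 65]) cube([70, 19, 1402]);
translate([857, 119, 65]) cube([70, 19, 1402]);
translate([1059, 119, 65]) cube([70, 19, 1402]);
translate([1261, 119, 65]) cube([70, 19, 1402]);
translate([1463, 119, 65]) cube([70, 19, 1402]);
translate([1665, 119, 65]) cube([70, 19, 1402]);
translate([1867, 119, 65]) cube([70, 19, 1402]);
translate([2069, 119, 65]) cube([70, 19, 1402]);
translate([2271, 119, 65]) cube([70, 19, 1402]);


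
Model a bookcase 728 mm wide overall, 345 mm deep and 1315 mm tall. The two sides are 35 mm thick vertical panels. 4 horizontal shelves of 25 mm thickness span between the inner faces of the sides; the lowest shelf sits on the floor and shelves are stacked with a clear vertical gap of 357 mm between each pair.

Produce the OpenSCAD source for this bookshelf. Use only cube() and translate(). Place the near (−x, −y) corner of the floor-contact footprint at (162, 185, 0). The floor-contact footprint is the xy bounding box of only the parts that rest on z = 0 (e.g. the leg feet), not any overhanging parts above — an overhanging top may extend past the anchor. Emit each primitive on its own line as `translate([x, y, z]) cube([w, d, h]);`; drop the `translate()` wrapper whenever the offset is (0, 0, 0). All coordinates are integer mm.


translate([162, 185, 0]) cube([35, 345, 1315]);
translate([855, 185, 0]) cube([35, 345, 1315]);
translate([197, 185, 0]) cube([658, 345, 25]);
translate([197, 185, 382]) cube([658, 345, 25]);
translate([197, 185, 764]) cube([658, 345, 25]);
translate([197, 185, 1146]) cube([658, 345, 25]);


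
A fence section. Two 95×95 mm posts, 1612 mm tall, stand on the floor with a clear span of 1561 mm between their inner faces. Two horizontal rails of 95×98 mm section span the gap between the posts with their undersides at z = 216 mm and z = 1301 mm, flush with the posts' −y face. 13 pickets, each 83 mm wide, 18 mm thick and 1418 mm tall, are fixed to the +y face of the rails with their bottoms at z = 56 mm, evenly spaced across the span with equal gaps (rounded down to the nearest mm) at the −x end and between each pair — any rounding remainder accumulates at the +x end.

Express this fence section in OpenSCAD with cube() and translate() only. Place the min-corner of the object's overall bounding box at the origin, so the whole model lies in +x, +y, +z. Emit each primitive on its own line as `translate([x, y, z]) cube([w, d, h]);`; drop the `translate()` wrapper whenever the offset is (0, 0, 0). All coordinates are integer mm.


cube([95, 95, 1612]);
translate([1656, 0, 0]) cube([95, 95, 1612]);
translate([95, 0, 216]) cube([1561, 95, 98]);
translate([95, 0, 1301]) cube([1561, 95, 98]);
translate([129, 95, 56]) cube([83, 18, 1418]);
translate([246, 95, 56]) cube([83, 18, 1418]);
translate([363, 95, 56]) cube([83, 18, 1418]);
translate([480, 95, 56]) cube([83, 18, 1418]);
translate([597, 95, 56]) cube([83, 18, 1418]);
translate([714, 95, 56]) cube([83, 18, 1418]);
translate([831, 95, 56]) cube([83, 18, 1418]);
translate([948, 95, 56]) cube([83, 18, 1418]);
translate([1065, 95, 56]) cube([83, 18, 1418]);
translate([1182, 95, 56]) cube([83, 18, 1418]);
translate([1299, 95, 56]) cube([83, 18, 1418]);
translate([1416, 95, 56]) cube([83, 18, 1418]);
translate([1533, 95, 56]) cube([83, 18, 1418]);
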